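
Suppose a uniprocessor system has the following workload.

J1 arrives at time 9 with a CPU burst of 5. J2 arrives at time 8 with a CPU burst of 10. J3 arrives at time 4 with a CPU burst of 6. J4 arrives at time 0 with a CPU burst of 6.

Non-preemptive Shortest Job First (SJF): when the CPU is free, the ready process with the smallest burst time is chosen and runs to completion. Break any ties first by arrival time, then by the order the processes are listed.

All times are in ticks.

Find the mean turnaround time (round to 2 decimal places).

10.25

Gantt: | J4 0-6 | J3 6-12 | J1 12-17 | J2 17-27 |
Completion: J1=17  J2=27  J3=12  J4=6
Turnaround (C−A): J1=8  J2=19  J3=8  J4=6
Turnaround times: J1=8, J2=19, J3=8, J4=6
Average turnaround = (8+19+8+6) / 4 = 41/4 = 10.25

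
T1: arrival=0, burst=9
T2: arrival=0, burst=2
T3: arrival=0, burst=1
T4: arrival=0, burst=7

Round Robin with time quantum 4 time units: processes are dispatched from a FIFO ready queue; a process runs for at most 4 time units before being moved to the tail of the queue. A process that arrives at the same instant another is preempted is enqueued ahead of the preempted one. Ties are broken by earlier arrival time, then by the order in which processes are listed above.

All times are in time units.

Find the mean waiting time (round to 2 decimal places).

Schedule: | T1 0-4 | T2 4-6 | T3 6-7 | T4 7-11 | T1 11-15 | T4 15-18 | T1 18-19 |
Completion: T1=19  T2=6  T3=7  T4=18
Waiting times: T1=10, T2=4, T3=6, T4=11
Average waiting = (10+4+6+11) / 4 = 31/4 = 7.75

7.75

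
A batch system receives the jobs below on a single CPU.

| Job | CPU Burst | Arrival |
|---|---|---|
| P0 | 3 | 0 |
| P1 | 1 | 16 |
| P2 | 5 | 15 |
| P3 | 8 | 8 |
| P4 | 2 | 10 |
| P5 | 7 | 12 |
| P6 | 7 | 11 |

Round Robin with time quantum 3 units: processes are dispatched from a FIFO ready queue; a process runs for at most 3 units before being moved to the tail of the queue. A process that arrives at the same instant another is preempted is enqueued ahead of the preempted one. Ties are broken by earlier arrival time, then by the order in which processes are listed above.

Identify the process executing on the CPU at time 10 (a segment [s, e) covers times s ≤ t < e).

P3

Timeline: | P0 0-3 | idle 3-8 | P3 8-11 | P4 11-13 | P6 13-16 | P3 16-19 | P5 19-22 | P2 22-25 | P1 25-26 | P6 26-29 | P3 29-31 | P5 31-34 | P2 34-36 | P6 36-37 | P5 37-38 |
Completion: P0=3  P1=26  P2=36  P3=31  P4=13  P5=38  P6=37
Turnaround (C−A): P0=3  P1=10  P2=21  P3=23  P4=3  P5=26  P6=26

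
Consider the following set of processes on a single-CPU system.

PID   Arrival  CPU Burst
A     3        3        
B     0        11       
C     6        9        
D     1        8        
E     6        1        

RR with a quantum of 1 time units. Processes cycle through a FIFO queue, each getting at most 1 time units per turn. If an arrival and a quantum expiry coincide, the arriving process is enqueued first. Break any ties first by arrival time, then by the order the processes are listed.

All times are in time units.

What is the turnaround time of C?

26

Timeline: | B 0-1 | D 1-2 | B 2-3 | D 3-4 | A 4-5 | B 5-6 | D 6-7 | A 7-8 | C 8-9 | E 9-10 | B 10-11 | D 11-12 | A 12-13 | C 13-14 | B 14-15 | D 15-16 | C 16-17 | B 17-18 | D 18-19 | C 19-20 | B 20-21 | D 21-22 | C 22-23 | B 23-24 | D 24-25 | C 25-26 | B 26-27 | C 27-28 | B 28-29 | C 29-30 | B 30-31 | C 31-32 |
Completion: A=13  B=31  C=32  D=25  E=10
Turnaround(C) = completion − arrival = 32 − 6 = 26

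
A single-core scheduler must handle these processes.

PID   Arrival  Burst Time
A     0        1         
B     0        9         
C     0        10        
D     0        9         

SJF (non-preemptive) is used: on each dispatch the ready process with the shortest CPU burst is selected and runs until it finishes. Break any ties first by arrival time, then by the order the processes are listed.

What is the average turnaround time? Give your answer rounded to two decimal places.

Timeline: | A 0-1 | B 1-10 | D 10-19 | C 19-29 |
Completion: A=1  B=10  C=29  D=19
Turnaround (C−A): A=1  B=10  C=29  D=19
Turnaround times: A=1, B=10, C=29, D=19
Average turnaround = (1+10+29+19) / 4 = 59/4 = 14.75

14.75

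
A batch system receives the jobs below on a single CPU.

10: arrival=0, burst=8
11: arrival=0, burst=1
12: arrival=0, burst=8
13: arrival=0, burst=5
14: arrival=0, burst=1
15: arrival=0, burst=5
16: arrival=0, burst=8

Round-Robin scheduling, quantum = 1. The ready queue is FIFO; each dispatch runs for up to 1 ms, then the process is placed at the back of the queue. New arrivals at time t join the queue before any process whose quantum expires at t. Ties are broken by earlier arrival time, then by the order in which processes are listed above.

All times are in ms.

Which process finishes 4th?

Gantt: | 10 0-1 | 11 1-2 | 12 2-3 | 13 3-4 | 14 4-5 | 15 5-6 | 16 6-7 | 10 7-8 | 12 8-9 | 13 9-10 | 15 10-11 | 16 11-12 | 10 12-13 | 12 13-14 | 13 14-15 | 15 15-16 | 16 16-17 | 10 17-18 | 12 18-19 | 13 19-20 | 15 20-21 | 16 21-22 | 10 22-23 | 12 23-24 | 13 24-25 | 15 25-26 | 16 26-27 | 10 27-28 | 12 28-29 | 16 29-30 | 10 30-31 | 12 31-32 | 16 32-33 | 10 33-34 | 12 34-35 | 16 35-36 |
Completion: 10=34  11=2  12=35  13=25  14=5  15=26  16=36
Turnaround (C−A): 10=34  11=2  12=35  13=25  14=5  15=26  16=36
Finish order: 11 → 14 → 13 → 15 → 10 → 12 → 16

15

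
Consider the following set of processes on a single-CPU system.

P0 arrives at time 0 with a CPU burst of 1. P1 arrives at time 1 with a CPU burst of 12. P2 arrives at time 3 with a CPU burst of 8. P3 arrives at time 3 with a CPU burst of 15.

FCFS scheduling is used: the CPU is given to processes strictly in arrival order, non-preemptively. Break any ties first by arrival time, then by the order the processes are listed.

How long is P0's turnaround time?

Gantt: | P0 0-1 | P1 1-13 | P2 13-21 | P3 21-36 |
Completion: P0=1  P1=13  P2=21  P3=36
Turnaround (C−A): P0=1  P1=12  P2=18  P3=33
Turnaround(P0) = completion − arrival = 1 − 0 = 1

1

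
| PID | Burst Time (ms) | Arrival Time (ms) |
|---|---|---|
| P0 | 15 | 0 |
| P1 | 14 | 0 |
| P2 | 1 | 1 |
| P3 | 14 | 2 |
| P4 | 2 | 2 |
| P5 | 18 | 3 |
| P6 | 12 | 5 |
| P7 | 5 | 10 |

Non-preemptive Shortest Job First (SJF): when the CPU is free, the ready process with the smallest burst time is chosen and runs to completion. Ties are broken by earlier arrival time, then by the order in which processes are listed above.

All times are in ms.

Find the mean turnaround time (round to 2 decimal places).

33.88

Timeline: | P1 0-14 | P2 14-15 | P4 15-17 | P7 17-22 | P6 22-34 | P3 34-48 | P0 48-63 | P5 63-81 |
Completion: P0=63  P1=14  P2=15  P3=48  P4=17  P5=81  P6=34  P7=22
Turnaround (C−A): P0=63  P1=14  P2=14  P3=46  P4=15  P5=78  P6=29  P7=12
Turnaround times: P0=63, P1=14, P2=14, P3=46, P4=15, P5=78, P6=29, P7=12
Average turnaround = (63+14+14+46+15+78+29+12) / 8 = 271/8 = 33.88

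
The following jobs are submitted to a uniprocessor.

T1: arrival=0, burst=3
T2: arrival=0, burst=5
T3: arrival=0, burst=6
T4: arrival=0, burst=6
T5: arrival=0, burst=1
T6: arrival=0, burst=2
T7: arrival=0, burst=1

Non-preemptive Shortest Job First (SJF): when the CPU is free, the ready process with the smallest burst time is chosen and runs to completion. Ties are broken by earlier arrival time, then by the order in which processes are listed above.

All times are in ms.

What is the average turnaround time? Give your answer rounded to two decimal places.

9.71

Schedule: | T5 0-1 | T7 1-2 | T6 2-4 | T1 4-7 | T2 7-12 | T3 12-18 | T4 18-24 |
Completion: T1=7  T2=12  T3=18  T4=24  T5=1  T6=4  T7=2
Turnaround (C−A): T1=7  T2=12  T3=18  T4=24  T5=1  T6=4  T7=2
Turnaround times: T1=7, T2=12, T3=18, T4=24, T5=1, T6=4, T7=2
Average turnaround = (7+12+18+24+1+4+2) / 7 = 68/7 = 9.71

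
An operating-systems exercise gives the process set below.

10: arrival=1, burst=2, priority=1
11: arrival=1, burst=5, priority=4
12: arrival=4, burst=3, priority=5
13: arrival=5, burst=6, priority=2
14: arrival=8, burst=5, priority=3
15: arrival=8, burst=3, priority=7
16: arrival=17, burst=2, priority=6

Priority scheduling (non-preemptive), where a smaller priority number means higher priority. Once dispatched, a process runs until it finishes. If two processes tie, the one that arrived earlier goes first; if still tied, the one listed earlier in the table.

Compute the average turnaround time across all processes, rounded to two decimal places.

Gantt: | idle 0-1 | 10 1-3 | 11 3-8 | 13 8-14 | 14 14-19 | 12 19-22 | 16 22-24 | 15 24-27 |
Completion: 10=3  11=8  12=22  13=14  14=19  15=27  16=24
Turnaround times: 10=2, 11=7, 12=18, 13=9, 14=11, 15=19, 16=7
Average turnaround = (2+7+18+9+11+19+7) / 7 = 73/7 = 10.43

10.43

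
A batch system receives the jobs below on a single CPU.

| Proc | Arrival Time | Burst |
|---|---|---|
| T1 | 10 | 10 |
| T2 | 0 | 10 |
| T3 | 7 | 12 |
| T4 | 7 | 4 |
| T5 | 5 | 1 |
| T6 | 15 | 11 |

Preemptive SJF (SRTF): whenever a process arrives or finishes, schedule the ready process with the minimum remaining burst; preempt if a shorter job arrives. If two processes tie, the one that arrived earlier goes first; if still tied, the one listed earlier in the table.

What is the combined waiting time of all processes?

49

Gantt: | T2 0-5 | T5 5-6 | T2 6-11 | T4 11-15 | T1 15-25 | T6 25-36 | T3 36-48 |
Completion: T1=25  T2=11  T3=48  T4=15  T5=6  T6=36
Turnaround (C−A): T1=15  T2=11  T3=41  T4=8  T5=1  T6=21
Waiting = turnaround − burst: T1=5, T2=1, T3=29, T4=4, T5=0, T6=10
Total waiting = 5 + 1 + 29 + 4 + 0 + 10 = 49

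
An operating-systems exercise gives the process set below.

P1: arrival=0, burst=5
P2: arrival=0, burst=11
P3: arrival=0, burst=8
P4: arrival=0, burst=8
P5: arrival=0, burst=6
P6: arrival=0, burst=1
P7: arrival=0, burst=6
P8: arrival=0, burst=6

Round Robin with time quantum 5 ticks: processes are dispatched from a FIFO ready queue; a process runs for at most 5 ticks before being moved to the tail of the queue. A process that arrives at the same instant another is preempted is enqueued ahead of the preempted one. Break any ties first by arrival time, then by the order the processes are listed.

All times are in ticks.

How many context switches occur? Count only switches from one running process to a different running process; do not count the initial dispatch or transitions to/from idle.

14

Gantt: | P1 0-5 | P2 5-10 | P3 10-15 | P4 15-20 | P5 20-25 | P6 25-26 | P7 26-31 | P8 31-36 | P2 36-41 | P3 41-44 | P4 44-47 | P5 47-48 | P7 48-49 | P8 49-50 | P2 50-51 |
Completion: P1=5  P2=51  P3=44  P4=47  P5=48  P6=26  P7=49  P8=50
Turnaround (C−A): P1=5  P2=51  P3=44  P4=47  P5=48  P6=26  P7=49  P8=50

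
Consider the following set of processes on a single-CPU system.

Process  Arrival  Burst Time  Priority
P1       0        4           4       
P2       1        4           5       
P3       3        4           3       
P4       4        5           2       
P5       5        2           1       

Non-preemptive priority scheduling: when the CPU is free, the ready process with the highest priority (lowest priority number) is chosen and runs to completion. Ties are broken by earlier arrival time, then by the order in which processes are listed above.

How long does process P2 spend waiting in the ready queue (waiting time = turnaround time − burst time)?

Timeline: | P1 0-4 | P4 4-9 | P5 9-11 | P3 11-15 | P2 15-19 |
Completion: P1=4  P2=19  P3=15  P4=9  P5=11
Waiting(P2) = turnaround − burst = 18 − 4 = 14

14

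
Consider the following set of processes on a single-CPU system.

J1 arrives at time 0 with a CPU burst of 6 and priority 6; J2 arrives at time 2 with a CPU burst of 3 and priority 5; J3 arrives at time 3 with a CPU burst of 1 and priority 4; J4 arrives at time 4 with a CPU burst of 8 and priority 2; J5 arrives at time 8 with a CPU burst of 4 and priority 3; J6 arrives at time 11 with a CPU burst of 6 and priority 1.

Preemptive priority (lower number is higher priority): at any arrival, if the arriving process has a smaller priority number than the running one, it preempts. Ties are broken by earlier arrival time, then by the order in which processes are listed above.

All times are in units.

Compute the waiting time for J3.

Gantt: | J1 0-2 | J2 2-3 | J3 3-4 | J4 4-11 | J6 11-17 | J4 17-18 | J5 18-22 | J2 22-24 | J1 24-28 |
Completion: J1=28  J2=24  J3=4  J4=18  J5=22  J6=17
Waiting(J3) = turnaround − burst = 1 − 1 = 0

0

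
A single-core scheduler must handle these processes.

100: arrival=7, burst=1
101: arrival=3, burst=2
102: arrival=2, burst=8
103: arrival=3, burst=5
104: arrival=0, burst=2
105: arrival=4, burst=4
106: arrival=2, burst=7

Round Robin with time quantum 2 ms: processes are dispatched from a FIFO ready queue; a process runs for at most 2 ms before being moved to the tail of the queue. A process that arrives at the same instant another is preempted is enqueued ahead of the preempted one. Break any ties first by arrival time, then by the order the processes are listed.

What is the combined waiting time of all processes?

81

Gantt: | 104 0-2 | 102 2-4 | 106 4-6 | 101 6-8 | 103 8-10 | 105 10-12 | 102 12-14 | 106 14-16 | 100 16-17 | 103 17-19 | 105 19-21 | 102 21-23 | 106 23-25 | 103 25-26 | 102 26-28 | 106 28-29 |
Completion: 100=17  101=8  102=28  103=26  104=2  105=21  106=29
Waiting = turnaround − burst: 100=9, 101=3, 102=18, 103=18, 104=0, 105=13, 106=20
Total waiting = 9 + 3 + 18 + 18 + 0 + 13 + 20 = 81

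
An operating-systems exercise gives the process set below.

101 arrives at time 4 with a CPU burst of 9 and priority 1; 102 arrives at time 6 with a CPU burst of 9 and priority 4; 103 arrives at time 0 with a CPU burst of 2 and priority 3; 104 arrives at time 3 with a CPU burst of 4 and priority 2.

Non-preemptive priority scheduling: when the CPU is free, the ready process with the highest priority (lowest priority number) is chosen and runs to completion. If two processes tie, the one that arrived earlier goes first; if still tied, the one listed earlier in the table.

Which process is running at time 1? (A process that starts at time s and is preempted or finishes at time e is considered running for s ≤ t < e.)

Schedule: | 103 0-2 | idle 2-3 | 104 3-7 | 101 7-16 | 102 16-25 |
Completion: 101=16  102=25  103=2  104=7
Turnaround (C−A): 101=12  102=19  103=2  104=4

103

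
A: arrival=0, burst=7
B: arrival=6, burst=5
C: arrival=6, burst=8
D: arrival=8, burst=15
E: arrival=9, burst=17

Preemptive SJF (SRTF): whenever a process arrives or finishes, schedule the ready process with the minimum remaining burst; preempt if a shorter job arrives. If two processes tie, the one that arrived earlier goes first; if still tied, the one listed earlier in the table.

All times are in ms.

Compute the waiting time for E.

26

Timeline: | A 0-7 | B 7-12 | C 12-20 | D 20-35 | E 35-52 |
Completion: A=7  B=12  C=20  D=35  E=52
Turnaround (C−A): A=7  B=6  C=14  D=27  E=43
Waiting(E) = turnaround − burst = 43 − 17 = 26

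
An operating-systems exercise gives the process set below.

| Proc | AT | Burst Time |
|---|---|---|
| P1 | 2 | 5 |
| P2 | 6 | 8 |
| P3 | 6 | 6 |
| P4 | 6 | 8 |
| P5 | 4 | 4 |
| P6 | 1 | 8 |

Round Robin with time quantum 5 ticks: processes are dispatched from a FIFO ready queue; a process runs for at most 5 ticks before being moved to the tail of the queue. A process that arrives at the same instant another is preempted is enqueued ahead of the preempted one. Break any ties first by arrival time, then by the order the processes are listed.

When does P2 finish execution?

36

Schedule: | idle 0-1 | P6 1-6 | P1 6-11 | P5 11-15 | P2 15-20 | P3 20-25 | P4 25-30 | P6 30-33 | P2 33-36 | P3 36-37 | P4 37-40 |
Completion: P1=11  P2=36  P3=37  P4=40  P5=15  P6=33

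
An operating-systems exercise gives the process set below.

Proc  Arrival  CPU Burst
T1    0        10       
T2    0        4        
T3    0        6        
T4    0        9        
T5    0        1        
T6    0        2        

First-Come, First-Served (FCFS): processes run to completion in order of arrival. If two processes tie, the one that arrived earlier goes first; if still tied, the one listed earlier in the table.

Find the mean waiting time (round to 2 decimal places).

Gantt: | T1 0-10 | T2 10-14 | T3 14-20 | T4 20-29 | T5 29-30 | T6 30-32 |
Completion: T1=10  T2=14  T3=20  T4=29  T5=30  T6=32
Waiting times: T1=0, T2=10, T3=14, T4=20, T5=29, T6=30
Average waiting = (0+10+14+20+29+30) / 6 = 103/6 = 17.17

17.17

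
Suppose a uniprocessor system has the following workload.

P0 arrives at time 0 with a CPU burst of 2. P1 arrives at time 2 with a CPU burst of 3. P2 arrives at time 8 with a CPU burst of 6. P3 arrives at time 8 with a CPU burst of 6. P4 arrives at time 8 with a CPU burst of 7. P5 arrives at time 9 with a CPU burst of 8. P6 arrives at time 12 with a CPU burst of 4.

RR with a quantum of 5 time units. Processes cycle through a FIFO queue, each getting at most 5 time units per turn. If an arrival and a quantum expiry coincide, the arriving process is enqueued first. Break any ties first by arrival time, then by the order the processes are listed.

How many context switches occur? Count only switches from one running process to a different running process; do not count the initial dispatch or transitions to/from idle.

Schedule: | P0 0-2 | P1 2-5 | idle 5-8 | P2 8-13 | P3 13-18 | P4 18-23 | P5 23-28 | P6 28-32 | P2 32-33 | P3 33-34 | P4 34-36 | P5 36-39 |
Completion: P0=2  P1=5  P2=33  P3=34  P4=36  P5=39  P6=32

9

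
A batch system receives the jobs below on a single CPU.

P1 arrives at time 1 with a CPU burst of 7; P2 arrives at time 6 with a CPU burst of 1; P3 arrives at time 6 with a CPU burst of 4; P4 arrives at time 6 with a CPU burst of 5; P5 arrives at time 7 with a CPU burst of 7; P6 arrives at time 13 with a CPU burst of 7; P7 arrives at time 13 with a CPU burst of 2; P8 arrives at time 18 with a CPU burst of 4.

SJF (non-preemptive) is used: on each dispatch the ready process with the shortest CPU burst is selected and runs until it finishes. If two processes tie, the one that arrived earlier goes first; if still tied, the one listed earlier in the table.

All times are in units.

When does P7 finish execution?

Schedule: | idle 0-1 | P1 1-8 | P2 8-9 | P3 9-13 | P7 13-15 | P4 15-20 | P8 20-24 | P5 24-31 | P6 31-38 |
Completion: P1=8  P2=9  P3=13  P4=20  P5=31  P6=38  P7=15  P8=24
Turnaround (C−A): P1=7  P2=3  P3=7  P4=14  P5=24  P6=25  P7=2  P8=6

15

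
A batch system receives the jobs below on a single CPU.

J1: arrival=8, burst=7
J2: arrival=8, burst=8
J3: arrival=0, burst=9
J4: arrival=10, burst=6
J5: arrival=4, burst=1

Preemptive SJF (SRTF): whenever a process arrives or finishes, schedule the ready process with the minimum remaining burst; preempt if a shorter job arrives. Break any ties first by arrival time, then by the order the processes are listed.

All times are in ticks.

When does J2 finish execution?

31

Schedule: | J3 0-4 | J5 4-5 | J3 5-10 | J4 10-16 | J1 16-23 | J2 23-31 |
Completion: J1=23  J2=31  J3=10  J4=16  J5=5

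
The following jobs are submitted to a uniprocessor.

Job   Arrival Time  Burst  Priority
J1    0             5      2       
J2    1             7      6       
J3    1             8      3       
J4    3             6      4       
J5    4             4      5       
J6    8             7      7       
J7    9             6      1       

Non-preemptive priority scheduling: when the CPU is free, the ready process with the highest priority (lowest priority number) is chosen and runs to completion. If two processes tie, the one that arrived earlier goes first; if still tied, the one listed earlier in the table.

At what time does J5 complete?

29

Gantt: | J1 0-5 | J3 5-13 | J7 13-19 | J4 19-25 | J5 25-29 | J2 29-36 | J6 36-43 |
Completion: J1=5  J2=36  J3=13  J4=25  J5=29  J6=43  J7=19
Turnaround (C−A): J1=5  J2=35  J3=12  J4=22  J5=25  J6=35  J7=10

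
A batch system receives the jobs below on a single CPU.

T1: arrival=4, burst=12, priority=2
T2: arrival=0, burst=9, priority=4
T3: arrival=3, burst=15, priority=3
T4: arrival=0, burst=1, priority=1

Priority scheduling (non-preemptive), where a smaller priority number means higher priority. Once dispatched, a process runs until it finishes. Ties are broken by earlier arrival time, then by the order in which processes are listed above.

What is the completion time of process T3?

Schedule: | T4 0-1 | T2 1-10 | T1 10-22 | T3 22-37 |
Completion: T1=22  T2=10  T3=37  T4=1
Turnaround (C−A): T1=18  T2=10  T3=34  T4=1

37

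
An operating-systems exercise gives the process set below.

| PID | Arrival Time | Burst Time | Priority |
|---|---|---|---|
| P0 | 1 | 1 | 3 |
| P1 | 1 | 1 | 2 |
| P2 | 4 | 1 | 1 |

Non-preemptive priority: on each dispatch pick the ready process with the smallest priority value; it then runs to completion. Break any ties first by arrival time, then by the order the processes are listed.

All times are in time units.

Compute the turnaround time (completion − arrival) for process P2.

1

Gantt: | idle 0-1 | P1 1-2 | P0 2-3 | idle 3-4 | P2 4-5 |
Completion: P0=3  P1=2  P2=5
Turnaround(P2) = completion − arrival = 5 − 4 = 1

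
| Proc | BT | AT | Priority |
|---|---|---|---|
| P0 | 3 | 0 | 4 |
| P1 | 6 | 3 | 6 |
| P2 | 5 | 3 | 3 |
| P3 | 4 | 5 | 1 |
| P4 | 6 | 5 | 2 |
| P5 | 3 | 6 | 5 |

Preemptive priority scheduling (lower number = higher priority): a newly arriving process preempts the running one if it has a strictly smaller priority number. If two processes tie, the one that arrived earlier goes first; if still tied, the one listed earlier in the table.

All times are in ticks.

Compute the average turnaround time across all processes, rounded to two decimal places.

11.83

Timeline: | P0 0-3 | P2 3-5 | P3 5-9 | P4 9-15 | P2 15-18 | P5 18-21 | P1 21-27 |
Completion: P0=3  P1=27  P2=18  P3=9  P4=15  P5=21
Turnaround (C−A): P0=3  P1=24  P2=15  P3=4  P4=10  P5=15
Turnaround times: P0=3, P1=24, P2=15, P3=4, P4=10, P5=15
Average turnaround = (3+24+15+4+10+15) / 6 = 71/6 = 11.83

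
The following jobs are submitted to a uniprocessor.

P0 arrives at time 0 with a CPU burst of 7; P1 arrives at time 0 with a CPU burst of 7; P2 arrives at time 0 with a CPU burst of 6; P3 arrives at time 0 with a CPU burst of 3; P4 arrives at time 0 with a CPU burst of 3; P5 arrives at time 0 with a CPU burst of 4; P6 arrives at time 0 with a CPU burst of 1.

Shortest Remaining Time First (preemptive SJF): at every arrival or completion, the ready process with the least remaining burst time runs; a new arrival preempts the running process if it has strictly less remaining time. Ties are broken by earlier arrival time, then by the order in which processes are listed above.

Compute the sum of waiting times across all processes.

64

Timeline: | P6 0-1 | P3 1-4 | P4 4-7 | P5 7-11 | P2 11-17 | P0 17-24 | P1 24-31 |
Completion: P0=24  P1=31  P2=17  P3=4  P4=7  P5=11  P6=1
Turnaround (C−A): P0=24  P1=31  P2=17  P3=4  P4=7  P5=11  P6=1
Waiting = turnaround − burst: P0=17, P1=24, P2=11, P3=1, P4=4, P5=7, P6=0
Total waiting = 17 + 24 + 11 + 1 + 4 + 7 + 0 = 64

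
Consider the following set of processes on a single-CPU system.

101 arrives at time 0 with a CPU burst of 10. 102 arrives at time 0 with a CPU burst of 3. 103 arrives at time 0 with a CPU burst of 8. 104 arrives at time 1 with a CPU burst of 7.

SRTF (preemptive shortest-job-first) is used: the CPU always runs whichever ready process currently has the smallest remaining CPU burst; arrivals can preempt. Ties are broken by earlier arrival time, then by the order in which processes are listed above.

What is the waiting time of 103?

10

Gantt: | 102 0-3 | 104 3-10 | 103 10-18 | 101 18-28 |
Completion: 101=28  102=3  103=18  104=10
Turnaround (C−A): 101=28  102=3  103=18  104=9
Waiting(103) = turnaround − burst = 18 − 8 = 10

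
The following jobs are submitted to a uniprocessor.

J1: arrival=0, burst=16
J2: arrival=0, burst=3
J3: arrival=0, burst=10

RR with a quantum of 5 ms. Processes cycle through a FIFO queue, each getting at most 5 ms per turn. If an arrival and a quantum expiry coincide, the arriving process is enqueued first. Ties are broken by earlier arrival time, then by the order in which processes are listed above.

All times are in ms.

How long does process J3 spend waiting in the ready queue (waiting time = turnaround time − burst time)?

Schedule: | J1 0-5 | J2 5-8 | J3 8-13 | J1 13-18 | J3 18-23 | J1 23-29 |
Completion: J1=29  J2=8  J3=23
Waiting(J3) = turnaround − burst = 23 − 10 = 13

13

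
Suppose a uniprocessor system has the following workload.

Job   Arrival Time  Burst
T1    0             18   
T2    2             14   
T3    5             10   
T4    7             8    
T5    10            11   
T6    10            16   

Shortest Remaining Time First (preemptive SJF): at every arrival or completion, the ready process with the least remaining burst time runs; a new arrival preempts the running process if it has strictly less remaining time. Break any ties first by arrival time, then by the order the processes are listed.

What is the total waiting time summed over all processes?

144

Timeline: | T1 0-2 | T2 2-5 | T3 5-15 | T4 15-23 | T2 23-34 | T5 34-45 | T1 45-61 | T6 61-77 |
Completion: T1=61  T2=34  T3=15  T4=23  T5=45  T6=77
Turnaround (C−A): T1=61  T2=32  T3=10  T4=16  T5=35  T6=67
Waiting = turnaround − burst: T1=43, T2=18, T3=0, T4=8, T5=24, T6=51
Total waiting = 43 + 18 + 0 + 8 + 24 + 51 = 144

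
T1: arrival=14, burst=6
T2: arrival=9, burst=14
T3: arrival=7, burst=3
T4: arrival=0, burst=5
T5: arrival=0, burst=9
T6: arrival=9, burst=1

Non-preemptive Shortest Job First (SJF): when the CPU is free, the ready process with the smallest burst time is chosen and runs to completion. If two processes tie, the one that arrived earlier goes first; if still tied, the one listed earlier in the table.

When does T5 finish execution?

14

Schedule: | T4 0-5 | T5 5-14 | T6 14-15 | T3 15-18 | T1 18-24 | T2 24-38 |
Completion: T1=24  T2=38  T3=18  T4=5  T5=14  T6=15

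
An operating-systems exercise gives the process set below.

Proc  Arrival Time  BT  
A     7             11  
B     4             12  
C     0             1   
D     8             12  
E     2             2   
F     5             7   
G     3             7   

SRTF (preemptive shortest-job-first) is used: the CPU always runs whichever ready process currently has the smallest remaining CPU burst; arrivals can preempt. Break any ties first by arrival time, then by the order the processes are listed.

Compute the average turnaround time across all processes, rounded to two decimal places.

Timeline: | C 0-1 | idle 1-2 | E 2-4 | G 4-11 | F 11-18 | A 18-29 | B 29-41 | D 41-53 |
Completion: A=29  B=41  C=1  D=53  E=4  F=18  G=11
Turnaround (C−A): A=22  B=37  C=1  D=45  E=2  F=13  G=8
Turnaround times: A=22, B=37, C=1, D=45, E=2, F=13, G=8
Average turnaround = (22+37+1+45+2+13+8) / 7 = 128/7 = 18.29

18.29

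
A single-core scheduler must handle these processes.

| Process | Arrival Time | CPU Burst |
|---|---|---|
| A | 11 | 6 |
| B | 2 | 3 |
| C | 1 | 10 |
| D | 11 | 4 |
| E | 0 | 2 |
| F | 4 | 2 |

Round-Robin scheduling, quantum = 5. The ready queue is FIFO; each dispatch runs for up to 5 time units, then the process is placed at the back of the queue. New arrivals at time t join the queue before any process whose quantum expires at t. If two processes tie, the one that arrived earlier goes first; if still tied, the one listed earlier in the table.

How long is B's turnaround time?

Timeline: | E 0-2 | C 2-7 | B 7-10 | F 10-12 | C 12-17 | A 17-22 | D 22-26 | A 26-27 |
Completion: A=27  B=10  C=17  D=26  E=2  F=12
Turnaround (C−A): A=16  B=8  C=16  D=15  E=2  F=8
Turnaround(B) = completion − arrival = 10 − 2 = 8

8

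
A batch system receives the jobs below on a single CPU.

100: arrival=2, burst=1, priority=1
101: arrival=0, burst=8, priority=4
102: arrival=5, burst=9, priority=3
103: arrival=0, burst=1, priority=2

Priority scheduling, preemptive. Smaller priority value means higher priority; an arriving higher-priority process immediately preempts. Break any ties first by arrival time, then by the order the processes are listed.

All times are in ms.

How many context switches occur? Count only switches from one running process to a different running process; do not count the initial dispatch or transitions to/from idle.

Timeline: | 103 0-1 | 101 1-2 | 100 2-3 | 101 3-5 | 102 5-14 | 101 14-19 |
Completion: 100=3  101=19  102=14  103=1

5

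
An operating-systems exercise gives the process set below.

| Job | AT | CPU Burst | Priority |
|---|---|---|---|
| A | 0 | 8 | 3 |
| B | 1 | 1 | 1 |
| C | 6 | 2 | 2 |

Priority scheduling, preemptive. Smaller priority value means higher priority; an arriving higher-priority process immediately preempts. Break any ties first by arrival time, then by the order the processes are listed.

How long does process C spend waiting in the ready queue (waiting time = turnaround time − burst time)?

Gantt: | A 0-1 | B 1-2 | A 2-6 | C 6-8 | A 8-11 |
Completion: A=11  B=2  C=8
Turnaround (C−A): A=11  B=1  C=2
Waiting(C) = turnaround − burst = 2 − 2 = 0

0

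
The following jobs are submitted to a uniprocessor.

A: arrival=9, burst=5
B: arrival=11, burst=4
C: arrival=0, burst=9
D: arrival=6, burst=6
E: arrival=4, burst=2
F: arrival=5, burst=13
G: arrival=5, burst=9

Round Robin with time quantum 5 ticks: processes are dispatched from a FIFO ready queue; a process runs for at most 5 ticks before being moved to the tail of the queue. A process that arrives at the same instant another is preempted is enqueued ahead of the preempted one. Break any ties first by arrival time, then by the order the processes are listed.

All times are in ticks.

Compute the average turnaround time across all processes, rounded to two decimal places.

Schedule: | C 0-5 | E 5-7 | F 7-12 | G 12-17 | C 17-21 | D 21-26 | A 26-31 | B 31-35 | F 35-40 | G 40-44 | D 44-45 | F 45-48 |
Completion: A=31  B=35  C=21  D=45  E=7  F=48  G=44
Turnaround (C−A): A=22  B=24  C=21  D=39  E=3  F=43  G=39
Turnaround times: A=22, B=24, C=21, D=39, E=3, F=43, G=39
Average turnaround = (22+24+21+39+3+43+39) / 7 = 191/7 = 27.29

27.29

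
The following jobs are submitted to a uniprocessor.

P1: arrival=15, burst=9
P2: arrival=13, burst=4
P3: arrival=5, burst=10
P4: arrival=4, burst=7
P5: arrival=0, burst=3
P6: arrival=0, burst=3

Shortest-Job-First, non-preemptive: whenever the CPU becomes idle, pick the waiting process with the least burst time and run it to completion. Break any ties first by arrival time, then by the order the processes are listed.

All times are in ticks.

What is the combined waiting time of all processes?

Schedule: | P5 0-3 | P6 3-6 | P4 6-13 | P2 13-17 | P1 17-26 | P3 26-36 |
Completion: P1=26  P2=17  P3=36  P4=13  P5=3  P6=6
Turnaround (C−A): P1=11  P2=4  P3=31  P4=9  P5=3  P6=6
Waiting = turnaround − burst: P1=2, P2=0, P3=21, P4=2, P5=0, P6=3
Total waiting = 2 + 0 + 21 + 2 + 0 + 3 = 28

28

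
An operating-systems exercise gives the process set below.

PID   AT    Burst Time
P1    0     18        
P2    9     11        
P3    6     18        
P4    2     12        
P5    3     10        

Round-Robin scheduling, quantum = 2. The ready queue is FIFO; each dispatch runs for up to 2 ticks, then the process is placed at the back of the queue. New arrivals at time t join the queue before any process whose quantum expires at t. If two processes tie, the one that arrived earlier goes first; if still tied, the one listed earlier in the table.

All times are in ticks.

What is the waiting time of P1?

Timeline: | P1 0-2 | P4 2-4 | P1 4-6 | P5 6-8 | P4 8-10 | P3 10-12 | P1 12-14 | P5 14-16 | P2 16-18 | P4 18-20 | P3 20-22 | P1 22-24 | P5 24-26 | P2 26-28 | P4 28-30 | P3 30-32 | P1 32-34 | P5 34-36 | P2 36-38 | P4 38-40 | P3 40-42 | P1 42-44 | P5 44-46 | P2 46-48 | P4 48-50 | P3 50-52 | P1 52-54 | P2 54-56 | P3 56-58 | P1 58-60 | P2 60-61 | P3 61-63 | P1 63-65 | P3 65-69 |
Completion: P1=65  P2=61  P3=69  P4=50  P5=46
Turnaround (C−A): P1=65  P2=52  P3=63  P4=48  P5=43
Waiting(P1) = turnaround − burst = 65 − 18 = 47

47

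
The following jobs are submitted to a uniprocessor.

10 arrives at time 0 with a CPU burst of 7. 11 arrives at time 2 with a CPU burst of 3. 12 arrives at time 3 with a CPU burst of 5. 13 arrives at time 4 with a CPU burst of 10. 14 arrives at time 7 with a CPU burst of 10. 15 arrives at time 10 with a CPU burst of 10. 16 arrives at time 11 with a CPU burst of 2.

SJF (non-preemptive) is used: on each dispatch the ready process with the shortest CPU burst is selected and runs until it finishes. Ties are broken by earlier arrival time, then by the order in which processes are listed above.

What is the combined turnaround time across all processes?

Timeline: | 10 0-7 | 11 7-10 | 12 10-15 | 16 15-17 | 13 17-27 | 14 27-37 | 15 37-47 |
Completion: 10=7  11=10  12=15  13=27  14=37  15=47  16=17
Turnaround (C−A): 10=7  11=8  12=12  13=23  14=30  15=37  16=6
Turnaround = completion − arrival: 10=7, 11=8, 12=12, 13=23, 14=30, 15=37, 16=6
Total turnaround = 7 + 8 + 12 + 23 + 30 + 37 + 6 = 123

123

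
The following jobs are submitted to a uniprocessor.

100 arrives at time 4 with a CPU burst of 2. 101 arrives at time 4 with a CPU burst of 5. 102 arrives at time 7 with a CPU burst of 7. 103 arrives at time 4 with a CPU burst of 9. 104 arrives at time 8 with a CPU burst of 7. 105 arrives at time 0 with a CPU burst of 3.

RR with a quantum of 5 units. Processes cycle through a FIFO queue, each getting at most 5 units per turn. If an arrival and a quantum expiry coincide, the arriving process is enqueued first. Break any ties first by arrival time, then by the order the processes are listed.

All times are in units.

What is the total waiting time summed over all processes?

56

Schedule: | 105 0-3 | idle 3-4 | 100 4-6 | 101 6-11 | 103 11-16 | 102 16-21 | 104 21-26 | 103 26-30 | 102 30-32 | 104 32-34 |
Completion: 100=6  101=11  102=32  103=30  104=34  105=3
Turnaround (C−A): 100=2  101=7  102=25  103=26  104=26  105=3
Waiting = turnaround − burst: 100=0, 101=2, 102=18, 103=17, 104=19, 105=0
Total waiting = 0 + 2 + 18 + 17 + 19 + 0 = 56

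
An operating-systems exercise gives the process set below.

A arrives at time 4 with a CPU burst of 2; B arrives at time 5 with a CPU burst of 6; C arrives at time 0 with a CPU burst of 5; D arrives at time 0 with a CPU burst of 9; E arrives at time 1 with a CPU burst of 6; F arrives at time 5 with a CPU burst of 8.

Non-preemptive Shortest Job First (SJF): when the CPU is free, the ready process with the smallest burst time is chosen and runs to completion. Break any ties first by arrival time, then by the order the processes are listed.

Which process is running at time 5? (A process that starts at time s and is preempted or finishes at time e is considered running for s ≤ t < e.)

Timeline: | C 0-5 | A 5-7 | E 7-13 | B 13-19 | F 19-27 | D 27-36 |
Completion: A=7  B=19  C=5  D=36  E=13  F=27
Turnaround (C−A): A=3  B=14  C=5  D=36  E=12  F=22

A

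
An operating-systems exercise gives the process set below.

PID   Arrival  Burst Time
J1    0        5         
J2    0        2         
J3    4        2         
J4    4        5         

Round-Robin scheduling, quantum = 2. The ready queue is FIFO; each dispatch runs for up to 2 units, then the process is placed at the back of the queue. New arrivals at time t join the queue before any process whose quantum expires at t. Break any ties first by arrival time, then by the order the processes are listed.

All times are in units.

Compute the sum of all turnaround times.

29

Timeline: | J1 0-2 | J2 2-4 | J1 4-6 | J3 6-8 | J4 8-10 | J1 10-11 | J4 11-14 |
Completion: J1=11  J2=4  J3=8  J4=14
Turnaround (C−A): J1=11  J2=4  J3=4  J4=10
Turnaround = completion − arrival: J1=11, J2=4, J3=4, J4=10
Total turnaround = 11 + 4 + 4 + 10 = 29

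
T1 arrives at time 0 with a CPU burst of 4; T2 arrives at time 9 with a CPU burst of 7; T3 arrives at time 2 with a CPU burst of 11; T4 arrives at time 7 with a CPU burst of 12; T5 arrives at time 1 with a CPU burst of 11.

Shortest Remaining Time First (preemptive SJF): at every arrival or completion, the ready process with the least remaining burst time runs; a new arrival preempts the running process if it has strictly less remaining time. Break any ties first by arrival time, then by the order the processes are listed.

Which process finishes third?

Timeline: | T1 0-4 | T5 4-15 | T2 15-22 | T3 22-33 | T4 33-45 |
Completion: T1=4  T2=22  T3=33  T4=45  T5=15
Turnaround (C−A): T1=4  T2=13  T3=31  T4=38  T5=14
Finish order: T1 → T5 → T2 → T3 → T4

T2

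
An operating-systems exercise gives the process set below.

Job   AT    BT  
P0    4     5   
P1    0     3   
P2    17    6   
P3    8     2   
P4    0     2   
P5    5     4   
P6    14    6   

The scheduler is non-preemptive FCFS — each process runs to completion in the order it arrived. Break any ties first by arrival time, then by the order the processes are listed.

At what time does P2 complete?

28

Timeline: | P1 0-3 | P4 3-5 | P0 5-10 | P5 10-14 | P3 14-16 | P6 16-22 | P2 22-28 |
Completion: P0=10  P1=3  P2=28  P3=16  P4=5  P5=14  P6=22
Turnaround (C−A): P0=6  P1=3  P2=11  P3=8  P4=5  P5=9  P6=8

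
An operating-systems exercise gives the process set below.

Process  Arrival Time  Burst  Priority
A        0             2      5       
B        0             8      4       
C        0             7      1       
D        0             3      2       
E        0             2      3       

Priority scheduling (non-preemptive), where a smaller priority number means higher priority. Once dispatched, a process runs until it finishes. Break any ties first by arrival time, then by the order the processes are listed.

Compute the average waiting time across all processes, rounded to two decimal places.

9.80

Schedule: | C 0-7 | D 7-10 | E 10-12 | B 12-20 | A 20-22 |
Completion: A=22  B=20  C=7  D=10  E=12
Waiting times: A=20, B=12, C=0, D=7, E=10
Average waiting = (20+12+0+7+10) / 5 = 49/5 = 9.80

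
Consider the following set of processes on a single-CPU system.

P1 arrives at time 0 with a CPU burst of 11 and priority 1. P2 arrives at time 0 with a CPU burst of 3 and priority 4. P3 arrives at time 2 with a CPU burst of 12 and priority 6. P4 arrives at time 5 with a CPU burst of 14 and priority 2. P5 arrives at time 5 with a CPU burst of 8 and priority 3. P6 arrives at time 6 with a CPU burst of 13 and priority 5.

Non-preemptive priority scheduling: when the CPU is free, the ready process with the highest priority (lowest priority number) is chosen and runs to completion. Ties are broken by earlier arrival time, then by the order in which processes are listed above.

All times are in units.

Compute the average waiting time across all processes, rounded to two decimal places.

22.67

Schedule: | P1 0-11 | P4 11-25 | P5 25-33 | P2 33-36 | P6 36-49 | P3 49-61 |
Completion: P1=11  P2=36  P3=61  P4=25  P5=33  P6=49
Waiting times: P1=0, P2=33, P3=47, P4=6, P5=20, P6=30
Average waiting = (0+33+47+6+20+30) / 6 = 136/6 = 22.67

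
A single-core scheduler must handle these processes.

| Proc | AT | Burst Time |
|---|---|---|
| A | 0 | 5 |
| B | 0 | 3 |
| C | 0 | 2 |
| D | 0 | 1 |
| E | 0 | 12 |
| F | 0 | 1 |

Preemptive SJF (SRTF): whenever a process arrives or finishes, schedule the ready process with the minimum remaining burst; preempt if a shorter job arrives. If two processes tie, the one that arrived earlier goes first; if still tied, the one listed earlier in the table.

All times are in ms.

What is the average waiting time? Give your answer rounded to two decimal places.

Gantt: | D 0-1 | F 1-2 | C 2-4 | B 4-7 | A 7-12 | E 12-24 |
Completion: A=12  B=7  C=4  D=1  E=24  F=2
Turnaround (C−A): A=12  B=7  C=4  D=1  E=24  F=2
Waiting times: A=7, B=4, C=2, D=0, E=12, F=1
Average waiting = (7+4+2+0+12+1) / 6 = 26/6 = 4.33

4.33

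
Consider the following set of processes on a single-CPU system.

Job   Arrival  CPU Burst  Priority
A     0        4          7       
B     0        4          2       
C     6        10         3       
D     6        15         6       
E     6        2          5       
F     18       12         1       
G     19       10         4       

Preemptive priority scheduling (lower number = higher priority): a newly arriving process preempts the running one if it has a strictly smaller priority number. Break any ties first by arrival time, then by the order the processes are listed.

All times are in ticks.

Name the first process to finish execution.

B

Timeline: | B 0-4 | A 4-6 | C 6-16 | E 16-18 | F 18-30 | G 30-40 | D 40-55 | A 55-57 |
Completion: A=57  B=4  C=16  D=55  E=18  F=30  G=40
Turnaround (C−A): A=57  B=4  C=10  D=49  E=12  F=12  G=21
Finish order: B → C → E → F → G → D → A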